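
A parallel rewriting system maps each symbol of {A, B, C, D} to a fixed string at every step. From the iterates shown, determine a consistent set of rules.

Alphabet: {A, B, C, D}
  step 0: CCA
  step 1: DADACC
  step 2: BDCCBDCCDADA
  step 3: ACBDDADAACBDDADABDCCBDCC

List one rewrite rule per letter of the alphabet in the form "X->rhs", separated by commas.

A->CC, B->AC, C->DA, D->BD

  step 2 ⇒ step 3: BDCCBDCCDADA ⇒ AC·BD·DA·DA·AC·BD·DA·DA·BD·CC·BD·CC
    A ↦ CC
    B ↦ AC
    C ↦ DA
    D ↦ BD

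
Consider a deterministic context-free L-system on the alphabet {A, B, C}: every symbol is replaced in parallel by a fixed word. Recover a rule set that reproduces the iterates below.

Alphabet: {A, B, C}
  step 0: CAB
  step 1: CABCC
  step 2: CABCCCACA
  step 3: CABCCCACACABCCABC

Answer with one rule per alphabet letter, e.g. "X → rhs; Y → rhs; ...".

  step 2 ⇒ step 3: CABCCCACA ⇒ CA·BC·C·CA·CA·CA·BC·CA·BC
    A ↦ BC
    B ↦ C
    C ↦ CA

A->BC, B->C, C->CA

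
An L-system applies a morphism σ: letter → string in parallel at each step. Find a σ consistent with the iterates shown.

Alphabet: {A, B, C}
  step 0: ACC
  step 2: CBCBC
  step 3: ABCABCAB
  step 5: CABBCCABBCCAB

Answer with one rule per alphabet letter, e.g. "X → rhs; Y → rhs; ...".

A->B, B->C, C->AB

  step 2 ⇒ step 3: CBCBC ⇒ AB·C·AB·C·AB
    B ↦ C
    C ↦ AB
    A ↦ B  (constrained at step 0)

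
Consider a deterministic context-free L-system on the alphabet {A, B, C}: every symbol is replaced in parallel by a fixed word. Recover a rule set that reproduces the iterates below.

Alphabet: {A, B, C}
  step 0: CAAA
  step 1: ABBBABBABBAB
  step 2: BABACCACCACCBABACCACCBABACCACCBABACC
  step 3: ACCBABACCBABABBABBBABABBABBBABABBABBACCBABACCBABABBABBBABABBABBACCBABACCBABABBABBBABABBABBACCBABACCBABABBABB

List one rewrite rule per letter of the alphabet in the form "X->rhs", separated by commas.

A->BAB, B->ACC, C->ABB

  step 2 ⇒ step 3: BABACCACCACCBABACCACCBABACCACCBABACC ⇒ ACC·BAB·ACC·BAB·ABB·ABB·BAB·ABB·ABB·BAB·ABB·ABB·ACC·BAB·ACC·BAB·ABB·ABB·BAB·ABB·ABB·ACC·BAB·ACC·BAB·ABB·ABB·BAB·ABB·ABB·ACC·BAB·ACC·BAB·ABB·ABB
    A ↦ BAB
    B ↦ ACC
    C ↦ ABB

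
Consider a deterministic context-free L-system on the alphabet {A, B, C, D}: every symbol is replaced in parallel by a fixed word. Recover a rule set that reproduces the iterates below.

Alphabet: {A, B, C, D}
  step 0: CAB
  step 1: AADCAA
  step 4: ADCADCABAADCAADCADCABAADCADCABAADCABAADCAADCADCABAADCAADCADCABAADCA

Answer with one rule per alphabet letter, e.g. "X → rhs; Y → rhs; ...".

  step 0 ⇒ step 1: CAB ⇒ AA·DCA·A
    A ↦ DCA
    B ↦ A
    C ↦ AA
    D ↦ B  (constrained at step 1)

A->DCA, B->A, C->AA, D->B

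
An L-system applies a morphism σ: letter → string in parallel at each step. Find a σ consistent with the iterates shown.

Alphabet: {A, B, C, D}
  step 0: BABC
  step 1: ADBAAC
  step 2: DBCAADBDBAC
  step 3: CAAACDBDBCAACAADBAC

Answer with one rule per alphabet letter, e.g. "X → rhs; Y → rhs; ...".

A->DB, B->A, C->AC, D->CA

  step 2 ⇒ step 3: DBCAADBDBAC ⇒ CA·A·AC·DB·DB·CA·A·CA·A·DB·AC
    A ↦ DB
    B ↦ A
    C ↦ AC
    D ↦ CA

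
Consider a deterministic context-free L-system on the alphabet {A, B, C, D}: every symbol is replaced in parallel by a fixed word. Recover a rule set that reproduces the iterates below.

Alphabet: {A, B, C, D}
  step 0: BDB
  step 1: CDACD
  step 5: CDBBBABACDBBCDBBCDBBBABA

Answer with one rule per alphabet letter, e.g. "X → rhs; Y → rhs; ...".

  step 0 ⇒ step 1: BDB ⇒ CD·A·CD
    B ↦ CD
    D ↦ A
    A ↦ BB  (constrained at step 1)
    C ↦ B  (constrained at step 1)

A->BB, B->CD, C->B, D->A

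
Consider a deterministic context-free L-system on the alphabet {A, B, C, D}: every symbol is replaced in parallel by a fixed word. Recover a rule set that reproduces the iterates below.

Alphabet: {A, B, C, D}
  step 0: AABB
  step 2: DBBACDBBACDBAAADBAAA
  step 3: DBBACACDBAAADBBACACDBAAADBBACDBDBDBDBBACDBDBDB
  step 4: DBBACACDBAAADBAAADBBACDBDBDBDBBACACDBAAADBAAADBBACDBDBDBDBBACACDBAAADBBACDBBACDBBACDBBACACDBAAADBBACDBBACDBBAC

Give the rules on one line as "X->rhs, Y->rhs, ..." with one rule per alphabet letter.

  step 3 ⇒ step 4: DBBACACDBAAADBBACACDBAAADBBACDBDBDBDBBACDBDBDB ⇒ DBB·AC·AC·DB·AAA·DB·AAA·DBB·AC·DB·DB·DB·DBB·AC·AC·DB·AAA·DB·AAA·DBB·AC·DB·DB·DB·DBB·AC·AC·DB·AAA·DBB·AC·DBB·AC·DBB·AC·DBB·AC·AC·DB·AAA·DBB·AC·DBB·AC·DBB·AC
    A ↦ DB
    B ↦ AC
    C ↦ AAA
    D ↦ DBB

A->DB, B->AC, C->AAA, D->DBB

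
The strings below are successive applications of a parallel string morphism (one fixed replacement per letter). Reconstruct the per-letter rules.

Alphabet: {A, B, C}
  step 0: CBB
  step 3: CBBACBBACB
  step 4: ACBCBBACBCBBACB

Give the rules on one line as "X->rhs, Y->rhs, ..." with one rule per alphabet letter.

  step 3 ⇒ step 4: CBBACBBACB ⇒ A·CB·CB·B·A·CB·CB·B·A·CB
    A ↦ B
    B ↦ CB
    C ↦ A

A->B, B->CB, C->A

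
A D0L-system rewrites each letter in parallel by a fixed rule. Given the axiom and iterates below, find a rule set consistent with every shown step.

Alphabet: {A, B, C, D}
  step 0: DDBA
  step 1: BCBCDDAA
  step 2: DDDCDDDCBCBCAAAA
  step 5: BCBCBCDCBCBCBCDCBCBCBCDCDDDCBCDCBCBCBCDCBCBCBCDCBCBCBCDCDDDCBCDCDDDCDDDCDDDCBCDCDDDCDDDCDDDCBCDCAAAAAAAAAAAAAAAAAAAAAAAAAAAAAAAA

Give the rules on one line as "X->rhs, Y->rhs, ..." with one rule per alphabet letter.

A->AA, B->DD, C->DC, D->BC

  step 1 ⇒ step 2: BCBCDDAA ⇒ DD·DC·DD·DC·BC·BC·AA·AA
    A ↦ AA
    B ↦ DD
    C ↦ DC
    D ↦ BC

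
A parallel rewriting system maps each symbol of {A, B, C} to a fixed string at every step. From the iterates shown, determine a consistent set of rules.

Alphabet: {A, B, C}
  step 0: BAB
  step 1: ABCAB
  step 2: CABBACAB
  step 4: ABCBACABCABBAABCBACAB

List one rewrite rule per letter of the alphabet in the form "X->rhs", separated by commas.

A->C, B->AB, C->BA

  step 1 ⇒ step 2: ABCAB ⇒ C·AB·BA·C·AB
    A ↦ C
    B ↦ AB
    C ↦ BA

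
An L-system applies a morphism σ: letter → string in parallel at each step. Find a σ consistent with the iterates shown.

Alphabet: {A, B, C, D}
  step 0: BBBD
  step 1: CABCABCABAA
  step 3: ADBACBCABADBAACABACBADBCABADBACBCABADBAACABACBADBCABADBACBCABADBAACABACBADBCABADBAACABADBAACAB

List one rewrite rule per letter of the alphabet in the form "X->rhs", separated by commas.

A->ADB, B->CAB, C->ACB, D->AA

  step 0 ⇒ step 1: BBBD ⇒ CAB·CAB·CAB·AA
    B ↦ CAB
    D ↦ AA
    A ↦ ADB  (constrained at step 1)
    C ↦ ACB  (constrained at step 1)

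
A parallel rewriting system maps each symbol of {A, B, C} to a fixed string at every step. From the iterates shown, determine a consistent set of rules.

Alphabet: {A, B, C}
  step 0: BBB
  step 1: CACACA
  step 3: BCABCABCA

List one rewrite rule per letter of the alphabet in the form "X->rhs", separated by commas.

  step 0 ⇒ step 1: BBB ⇒ CA·CA·CA
    B ↦ CA
    A ↦ B  (constrained at step 1)
    C ↦ A  (constrained at step 1)

A->B, B->CA, C->A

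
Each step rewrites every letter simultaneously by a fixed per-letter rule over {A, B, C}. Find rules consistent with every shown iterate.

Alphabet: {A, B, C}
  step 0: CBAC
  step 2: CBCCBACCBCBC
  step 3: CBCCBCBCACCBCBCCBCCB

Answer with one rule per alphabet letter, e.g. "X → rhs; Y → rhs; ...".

  step 2 ⇒ step 3: CBCCBACCBCBC ⇒ CB·C·CB·CB·C·AC·CB·CB·C·CB·C·CB
    A ↦ AC
    B ↦ C
    C ↦ CB

A->AC, B->C, C->CB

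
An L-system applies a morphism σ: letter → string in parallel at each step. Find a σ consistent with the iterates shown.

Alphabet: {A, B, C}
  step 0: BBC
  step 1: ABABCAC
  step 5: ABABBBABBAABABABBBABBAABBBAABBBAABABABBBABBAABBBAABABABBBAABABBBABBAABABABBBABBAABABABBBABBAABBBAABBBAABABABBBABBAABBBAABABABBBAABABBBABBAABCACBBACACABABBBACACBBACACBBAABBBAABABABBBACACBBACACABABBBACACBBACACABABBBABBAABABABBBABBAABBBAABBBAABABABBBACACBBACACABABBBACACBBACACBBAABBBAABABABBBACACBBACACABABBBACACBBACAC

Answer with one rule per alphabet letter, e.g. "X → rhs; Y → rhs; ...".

  step 0 ⇒ step 1: BBC ⇒ AB·AB·CAC
    B ↦ AB
    C ↦ CAC
    A ↦ BBA  (constrained at step 1)

A->BBA, B->AB, C->CAC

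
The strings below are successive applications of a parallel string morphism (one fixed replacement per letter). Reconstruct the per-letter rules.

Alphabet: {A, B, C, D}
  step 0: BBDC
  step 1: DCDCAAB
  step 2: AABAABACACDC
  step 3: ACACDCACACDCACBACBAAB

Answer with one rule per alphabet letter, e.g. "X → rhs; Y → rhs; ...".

A->AC, B->DC, C->B, D->AA

  step 2 ⇒ step 3: AABAABACACDC ⇒ AC·AC·DC·AC·AC·DC·AC·B·AC·B·AA·B
    A ↦ AC
    B ↦ DC
    C ↦ B
    D ↦ AA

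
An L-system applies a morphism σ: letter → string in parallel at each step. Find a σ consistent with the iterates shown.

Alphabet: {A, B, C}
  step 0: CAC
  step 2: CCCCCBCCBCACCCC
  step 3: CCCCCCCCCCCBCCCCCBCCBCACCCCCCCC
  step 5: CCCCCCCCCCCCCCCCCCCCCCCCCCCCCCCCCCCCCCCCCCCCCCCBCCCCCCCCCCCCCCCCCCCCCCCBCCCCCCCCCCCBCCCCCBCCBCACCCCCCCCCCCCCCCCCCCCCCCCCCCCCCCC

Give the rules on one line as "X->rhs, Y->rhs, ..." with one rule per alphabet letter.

  step 2 ⇒ step 3: CCCCCBCCBCACCCC ⇒ CC·CC·CC·CC·CC·CB·CC·CC·CB·CC·BCA·CC·CC·CC·CC
    A ↦ BCA
    B ↦ CB
    C ↦ CC

A->BCA, B->CB, C->CC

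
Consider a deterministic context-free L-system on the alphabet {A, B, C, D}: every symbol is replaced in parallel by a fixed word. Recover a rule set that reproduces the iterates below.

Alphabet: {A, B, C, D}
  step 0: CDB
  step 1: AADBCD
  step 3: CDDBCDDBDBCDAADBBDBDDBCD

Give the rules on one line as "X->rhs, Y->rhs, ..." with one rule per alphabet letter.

  step 0 ⇒ step 1: CDB ⇒ AA·DB·CD
    B ↦ CD
    C ↦ AA
    D ↦ DB
    A ↦ BD  (constrained at step 1)

A->BD, B->CD, C->AA, D->DB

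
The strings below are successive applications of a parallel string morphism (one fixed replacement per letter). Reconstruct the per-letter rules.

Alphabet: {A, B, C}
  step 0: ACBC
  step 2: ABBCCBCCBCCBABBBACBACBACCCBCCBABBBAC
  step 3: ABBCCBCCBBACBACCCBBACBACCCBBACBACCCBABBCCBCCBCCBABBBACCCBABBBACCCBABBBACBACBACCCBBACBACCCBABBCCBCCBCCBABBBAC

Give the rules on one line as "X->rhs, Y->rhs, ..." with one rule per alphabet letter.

  step 2 ⇒ step 3: ABBCCBCCBCCBABBBACBACBACCCBCCBABBBAC ⇒ ABB·CCB·CCB·BAC·BAC·CCB·BAC·BAC·CCB·BAC·BAC·CCB·ABB·CCB·CCB·CCB·ABB·BAC·CCB·ABB·BAC·CCB·ABB·BAC·BAC·BAC·CCB·BAC·BAC·CCB·ABB·CCB·CCB·CCB·ABB·BAC
    A ↦ ABB
    B ↦ CCB
    C ↦ BAC

A->ABB, B->CCB, C->BAC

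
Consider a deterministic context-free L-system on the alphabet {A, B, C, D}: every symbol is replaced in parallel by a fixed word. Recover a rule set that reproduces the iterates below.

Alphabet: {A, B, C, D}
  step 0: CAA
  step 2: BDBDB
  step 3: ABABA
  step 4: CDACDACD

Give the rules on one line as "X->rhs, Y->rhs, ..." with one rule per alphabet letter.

  step 3 ⇒ step 4: ABABA ⇒ CD·A·CD·A·CD
    A ↦ CD
    B ↦ A
    C ↦ D  (constrained at step 0)
  step 2 ⇒ step 3: BDBDB ⇒ A·B·A·B·A
    D ↦ B

A->CD, B->A, C->D, D->B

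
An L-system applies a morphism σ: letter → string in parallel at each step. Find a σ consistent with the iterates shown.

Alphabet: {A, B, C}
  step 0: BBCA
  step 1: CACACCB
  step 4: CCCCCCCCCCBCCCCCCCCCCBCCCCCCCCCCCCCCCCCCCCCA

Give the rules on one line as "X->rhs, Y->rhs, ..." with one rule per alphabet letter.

A->B, B->CA, C->CC

  step 0 ⇒ step 1: BBCA ⇒ CA·CA·CC·B
    A ↦ B
    B ↦ CA
    C ↦ CC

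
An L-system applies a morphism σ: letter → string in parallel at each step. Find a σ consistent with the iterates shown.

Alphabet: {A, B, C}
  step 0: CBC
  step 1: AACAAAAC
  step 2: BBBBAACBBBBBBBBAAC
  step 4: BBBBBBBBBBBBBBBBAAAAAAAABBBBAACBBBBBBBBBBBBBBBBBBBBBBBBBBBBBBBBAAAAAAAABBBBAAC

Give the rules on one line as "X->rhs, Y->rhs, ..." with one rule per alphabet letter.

  step 1 ⇒ step 2: AACAAAAC ⇒ BB·BB·AAC·BB·BB·BB·BB·AAC
    A ↦ BB
    C ↦ AAC
  step 0 ⇒ step 1: CBC ⇒ AAC·AA·AAC
    B ↦ AA

A->BB, B->AA, C->AAC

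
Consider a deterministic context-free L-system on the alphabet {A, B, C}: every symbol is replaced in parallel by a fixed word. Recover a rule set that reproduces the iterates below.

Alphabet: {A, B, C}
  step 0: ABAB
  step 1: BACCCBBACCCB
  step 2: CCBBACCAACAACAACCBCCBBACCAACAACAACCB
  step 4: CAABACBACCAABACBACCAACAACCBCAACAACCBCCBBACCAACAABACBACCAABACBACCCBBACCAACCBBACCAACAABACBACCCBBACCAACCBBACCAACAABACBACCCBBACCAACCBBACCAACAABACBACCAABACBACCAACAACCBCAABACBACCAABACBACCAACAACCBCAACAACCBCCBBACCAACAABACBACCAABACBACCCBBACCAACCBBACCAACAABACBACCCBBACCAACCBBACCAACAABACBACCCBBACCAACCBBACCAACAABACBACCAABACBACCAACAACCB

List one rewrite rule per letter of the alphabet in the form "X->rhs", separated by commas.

A->BAC, B->CCB, C->CAA

  step 1 ⇒ step 2: BACCCBBACCCB ⇒ CCB·BAC·CAA·CAA·CAA·CCB·CCB·BAC·CAA·CAA·CAA·CCB
    A ↦ BAC
    B ↦ CCB
    C ↦ CAA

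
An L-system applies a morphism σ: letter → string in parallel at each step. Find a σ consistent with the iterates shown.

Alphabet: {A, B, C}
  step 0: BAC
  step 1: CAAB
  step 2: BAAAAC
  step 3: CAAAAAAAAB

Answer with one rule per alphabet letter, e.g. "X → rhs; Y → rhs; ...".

  step 2 ⇒ step 3: BAAAAC ⇒ C·AA·AA·AA·AA·B
    A ↦ AA
    B ↦ C
    C ↦ B

A->AA, B->C, C->B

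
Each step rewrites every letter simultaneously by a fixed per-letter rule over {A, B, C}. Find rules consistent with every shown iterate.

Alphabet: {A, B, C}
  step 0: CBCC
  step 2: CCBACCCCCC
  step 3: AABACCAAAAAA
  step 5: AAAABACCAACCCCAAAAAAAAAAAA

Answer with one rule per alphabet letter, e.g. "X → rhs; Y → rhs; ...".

  step 2 ⇒ step 3: CCBACCCCCC ⇒ A·A·BA·CC·A·A·A·A·A·A
    A ↦ CC
    B ↦ BA
    C ↦ A

A->CC, B->BA, C->A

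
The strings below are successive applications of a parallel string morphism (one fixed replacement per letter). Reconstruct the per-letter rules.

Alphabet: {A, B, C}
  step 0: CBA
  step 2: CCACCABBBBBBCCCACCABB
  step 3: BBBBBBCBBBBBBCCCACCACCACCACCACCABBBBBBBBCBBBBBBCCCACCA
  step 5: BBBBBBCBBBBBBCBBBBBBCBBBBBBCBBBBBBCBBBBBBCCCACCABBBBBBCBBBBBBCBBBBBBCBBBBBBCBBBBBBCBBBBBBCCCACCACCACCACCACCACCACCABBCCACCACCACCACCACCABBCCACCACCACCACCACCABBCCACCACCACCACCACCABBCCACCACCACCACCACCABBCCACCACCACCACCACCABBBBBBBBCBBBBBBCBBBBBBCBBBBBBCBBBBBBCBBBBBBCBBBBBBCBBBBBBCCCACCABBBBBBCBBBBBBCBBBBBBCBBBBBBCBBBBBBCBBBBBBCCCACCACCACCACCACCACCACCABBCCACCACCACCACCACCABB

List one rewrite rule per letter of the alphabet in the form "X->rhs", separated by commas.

  step 2 ⇒ step 3: CCACCABBBBBBCCCACCABB ⇒ BB·BB·BBC·BB·BB·BBC·CCA·CCA·CCA·CCA·CCA·CCA·BB·BB·BB·BBC·BB·BB·BBC·CCA·CCA
    A ↦ BBC
    B ↦ CCA
    C ↦ BB

A->BBC, B->CCA, C->BB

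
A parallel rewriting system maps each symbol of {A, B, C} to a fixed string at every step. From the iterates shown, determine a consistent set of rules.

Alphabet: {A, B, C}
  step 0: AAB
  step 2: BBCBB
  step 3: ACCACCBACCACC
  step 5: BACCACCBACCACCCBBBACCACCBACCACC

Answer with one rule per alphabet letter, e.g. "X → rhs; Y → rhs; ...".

  step 2 ⇒ step 3: BBCBB ⇒ ACC·ACC·B·ACC·ACC
    B ↦ ACC
    C ↦ B
    A ↦ C  (constrained at step 0)

A->C, B->ACC, C->B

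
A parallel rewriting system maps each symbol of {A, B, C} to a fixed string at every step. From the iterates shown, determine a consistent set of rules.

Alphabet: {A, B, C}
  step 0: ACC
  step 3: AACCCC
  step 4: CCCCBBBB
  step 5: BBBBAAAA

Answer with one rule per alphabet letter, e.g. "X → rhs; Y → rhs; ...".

A->CC, B->A, C->B

  step 4 ⇒ step 5: CCCCBBBB ⇒ B·B·B·B·A·A·A·A
    B ↦ A
    C ↦ B
  step 3 ⇒ step 4: AACCCC ⇒ CC·CC·B·B·B·B
    A ↦ CC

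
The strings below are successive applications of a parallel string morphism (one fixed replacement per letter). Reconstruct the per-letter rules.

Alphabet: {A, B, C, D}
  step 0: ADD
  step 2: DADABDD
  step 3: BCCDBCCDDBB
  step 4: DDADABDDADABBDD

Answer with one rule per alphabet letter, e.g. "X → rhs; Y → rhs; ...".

  step 3 ⇒ step 4: BCCDBCCDDBB ⇒ D·DA·DA·B·D·DA·DA·B·B·D·D
    B ↦ D
    C ↦ DA
    D ↦ B
  step 2 ⇒ step 3: DADABDD ⇒ B·CCD·B·CCD·D·B·B
    A ↦ CCD

A->CCD, B->D, C->DA, D->B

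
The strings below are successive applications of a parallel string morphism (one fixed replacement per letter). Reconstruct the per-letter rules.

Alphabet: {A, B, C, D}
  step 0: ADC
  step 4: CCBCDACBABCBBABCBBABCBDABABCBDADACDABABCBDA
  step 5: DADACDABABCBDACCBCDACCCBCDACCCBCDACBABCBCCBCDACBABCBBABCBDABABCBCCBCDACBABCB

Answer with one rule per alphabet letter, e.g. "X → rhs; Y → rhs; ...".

A->CB, B->C, C->DA, D->BAB

  step 4 ⇒ step 5: CCBCDACBABCBBABCBBABCBDABABCBDADACDABABCBDA ⇒ DA·DA·C·DA·BAB·CB·DA·C·CB·C·DA·C·C·CB·C·DA·C·C·CB·C·DA·C·BAB·CB·C·CB·C·DA·C·BAB·CB·BAB·CB·DA·BAB·CB·C·CB·C·DA·C·BAB·CB
    A ↦ CB
    B ↦ C
    C ↦ DA
    D ↦ BAB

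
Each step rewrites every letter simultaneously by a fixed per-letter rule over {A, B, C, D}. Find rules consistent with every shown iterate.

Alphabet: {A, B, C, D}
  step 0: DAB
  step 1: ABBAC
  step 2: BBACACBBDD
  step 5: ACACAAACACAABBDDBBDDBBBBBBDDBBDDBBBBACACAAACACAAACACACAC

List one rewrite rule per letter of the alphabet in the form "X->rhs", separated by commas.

A->BB, B->AC, C->DD, D->A

  step 1 ⇒ step 2: ABBAC ⇒ BB·AC·AC·BB·DD
    A ↦ BB
    B ↦ AC
    C ↦ DD
  step 0 ⇒ step 1: DAB ⇒ A·BB·AC
    D ↦ A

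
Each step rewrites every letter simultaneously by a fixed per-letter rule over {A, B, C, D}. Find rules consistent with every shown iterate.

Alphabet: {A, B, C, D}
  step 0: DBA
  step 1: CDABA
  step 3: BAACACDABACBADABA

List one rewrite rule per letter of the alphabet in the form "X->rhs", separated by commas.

  step 0 ⇒ step 1: DBA ⇒ C·DA·BA
    A ↦ BA
    B ↦ DA
    D ↦ C
    C ↦ AC  (constrained at step 1)

A->BA, B->DA, C->AC, D->C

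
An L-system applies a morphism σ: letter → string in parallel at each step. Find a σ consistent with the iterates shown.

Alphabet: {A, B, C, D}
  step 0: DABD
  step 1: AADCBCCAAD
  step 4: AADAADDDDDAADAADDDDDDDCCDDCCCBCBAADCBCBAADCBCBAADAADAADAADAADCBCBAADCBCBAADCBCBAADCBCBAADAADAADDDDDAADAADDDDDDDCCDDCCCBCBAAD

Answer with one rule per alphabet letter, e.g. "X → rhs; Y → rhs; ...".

  step 0 ⇒ step 1: DABD ⇒ AAD·CB·CC·AAD
    A ↦ CB
    B ↦ CC
    D ↦ AAD
    C ↦ DD  (constrained at step 1)

A->CB, B->CC, C->DD, D->AAD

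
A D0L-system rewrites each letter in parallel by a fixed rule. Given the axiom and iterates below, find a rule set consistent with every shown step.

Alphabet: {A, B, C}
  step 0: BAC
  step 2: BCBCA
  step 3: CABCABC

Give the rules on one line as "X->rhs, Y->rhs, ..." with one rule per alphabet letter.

  step 2 ⇒ step 3: BCBCA ⇒ CA·B·CA·B·C
    A ↦ C
    B ↦ CA
    C ↦ B

A->C, B->CA, C->B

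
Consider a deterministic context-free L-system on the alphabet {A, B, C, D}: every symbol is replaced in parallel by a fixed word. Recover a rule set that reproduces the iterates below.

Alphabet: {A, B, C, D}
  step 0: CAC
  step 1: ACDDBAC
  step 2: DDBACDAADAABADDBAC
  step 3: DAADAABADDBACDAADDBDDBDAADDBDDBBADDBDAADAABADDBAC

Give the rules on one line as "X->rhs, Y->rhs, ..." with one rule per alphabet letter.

A->DDB, B->BA, C->AC, D->DAA

  step 2 ⇒ step 3: DDBACDAADAABADDBAC ⇒ DAA·DAA·BA·DDB·AC·DAA·DDB·DDB·DAA·DDB·DDB·BA·DDB·DAA·DAA·BA·DDB·AC
    A ↦ DDB
    B ↦ BA
    C ↦ AC
    D ↦ DAA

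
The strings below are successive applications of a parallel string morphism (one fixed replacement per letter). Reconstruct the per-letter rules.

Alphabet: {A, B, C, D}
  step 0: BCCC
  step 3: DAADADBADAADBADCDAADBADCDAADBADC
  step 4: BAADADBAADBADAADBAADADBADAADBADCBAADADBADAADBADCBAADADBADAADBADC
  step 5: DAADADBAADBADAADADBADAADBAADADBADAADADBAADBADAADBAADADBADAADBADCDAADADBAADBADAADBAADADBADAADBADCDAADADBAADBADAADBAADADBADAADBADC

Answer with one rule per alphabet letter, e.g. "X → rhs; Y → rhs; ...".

A->AD, B->DA, C->DC, D->BA

  step 4 ⇒ step 5: BAADADBAADBADAADBAADADBADAADBADCBAADADBADAADBADCBAADADBADAADBADC ⇒ DA·AD·AD·BA·AD·BA·DA·AD·AD·BA·DA·AD·BA·AD·AD·BA·DA·AD·AD·BA·AD·BA·DA·AD·BA·AD·AD·BA·DA·AD·BA·DC·DA·AD·AD·BA·AD·BA·DA·AD·BA·AD·AD·BA·DA·AD·BA·DC·DA·AD·AD·BA·AD·BA·DA·AD·BA·AD·AD·BA·DA·AD·BA·DC
    A ↦ AD
    B ↦ DA
    C ↦ DC
    D ↦ BA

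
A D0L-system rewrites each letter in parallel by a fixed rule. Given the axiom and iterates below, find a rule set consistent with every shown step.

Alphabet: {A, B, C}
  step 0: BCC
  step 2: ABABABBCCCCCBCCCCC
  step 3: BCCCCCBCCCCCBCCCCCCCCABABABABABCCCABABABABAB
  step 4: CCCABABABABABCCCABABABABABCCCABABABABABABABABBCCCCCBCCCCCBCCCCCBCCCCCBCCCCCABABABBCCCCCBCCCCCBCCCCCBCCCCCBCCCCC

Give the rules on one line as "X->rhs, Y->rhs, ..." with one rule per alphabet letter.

  step 3 ⇒ step 4: BCCCCCBCCCCCBCCCCCCCCABABABABABCCCABABABABAB ⇒ CCC·AB·AB·AB·AB·AB·CCC·AB·AB·AB·AB·AB·CCC·AB·AB·AB·AB·AB·AB·AB·AB·BCC·CCC·BCC·CCC·BCC·CCC·BCC·CCC·BCC·CCC·AB·AB·AB·BCC·CCC·BCC·CCC·BCC·CCC·BCC·CCC·BCC·CCC
    A ↦ BCC
    B ↦ CCC
    C ↦ AB

A->BCC, B->CCC, C->AB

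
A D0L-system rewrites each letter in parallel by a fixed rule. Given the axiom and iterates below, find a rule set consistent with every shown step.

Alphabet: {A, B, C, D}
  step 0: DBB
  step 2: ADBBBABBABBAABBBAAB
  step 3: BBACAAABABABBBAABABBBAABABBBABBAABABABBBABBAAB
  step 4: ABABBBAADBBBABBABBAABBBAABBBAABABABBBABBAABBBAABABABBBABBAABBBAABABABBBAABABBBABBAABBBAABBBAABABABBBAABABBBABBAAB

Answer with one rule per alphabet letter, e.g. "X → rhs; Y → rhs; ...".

A->BBA, B->AB, C->ADB, D->CAA

  step 3 ⇒ step 4: BBACAAABABABBBAABABBBAABABBBABBAABABABBBABBAAB ⇒ AB·AB·BBA·ADB·BBA·BBA·BBA·AB·BBA·AB·BBA·AB·AB·AB·BBA·BBA·AB·BBA·AB·AB·AB·BBA·BBA·AB·BBA·AB·AB·AB·BBA·AB·AB·BBA·BBA·AB·BBA·AB·BBA·AB·AB·AB·BBA·AB·AB·BBA·BBA·AB
    A ↦ BBA
    B ↦ AB
    C ↦ ADB
  step 2 ⇒ step 3: ADBBBABBABBAABBBAAB ⇒ BBA·CAA·AB·AB·AB·BBA·AB·AB·BBA·AB·AB·BBA·BBA·AB·AB·AB·BBA·BBA·AB
    D ↦ CAA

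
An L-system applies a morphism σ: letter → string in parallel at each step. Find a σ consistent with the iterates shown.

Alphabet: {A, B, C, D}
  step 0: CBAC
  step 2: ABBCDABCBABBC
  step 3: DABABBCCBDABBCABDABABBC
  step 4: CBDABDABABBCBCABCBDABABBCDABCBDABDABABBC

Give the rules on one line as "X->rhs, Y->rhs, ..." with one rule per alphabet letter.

  step 3 ⇒ step 4: DABABBCCBDABBCABDABABBC ⇒ CB·D·AB·D·AB·AB·BC·BC·AB·CB·D·AB·AB·BC·D·AB·CB·D·AB·D·AB·AB·BC
    A ↦ D
    B ↦ AB
    C ↦ BC
    D ↦ CB

A->D, B->AB, C->BC, D->CB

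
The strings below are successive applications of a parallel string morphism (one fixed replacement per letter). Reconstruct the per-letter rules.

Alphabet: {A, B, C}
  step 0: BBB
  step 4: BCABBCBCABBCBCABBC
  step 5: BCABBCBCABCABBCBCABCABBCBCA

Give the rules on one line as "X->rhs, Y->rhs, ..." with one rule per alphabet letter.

  step 4 ⇒ step 5: BCABBCBCABBCBCABBC ⇒ BC·A·B·BC·BC·A·BC·A·B·BC·BC·A·BC·A·B·BC·BC·A
    A ↦ B
    B ↦ BC
    C ↦ A

A->B, B->BC, C->A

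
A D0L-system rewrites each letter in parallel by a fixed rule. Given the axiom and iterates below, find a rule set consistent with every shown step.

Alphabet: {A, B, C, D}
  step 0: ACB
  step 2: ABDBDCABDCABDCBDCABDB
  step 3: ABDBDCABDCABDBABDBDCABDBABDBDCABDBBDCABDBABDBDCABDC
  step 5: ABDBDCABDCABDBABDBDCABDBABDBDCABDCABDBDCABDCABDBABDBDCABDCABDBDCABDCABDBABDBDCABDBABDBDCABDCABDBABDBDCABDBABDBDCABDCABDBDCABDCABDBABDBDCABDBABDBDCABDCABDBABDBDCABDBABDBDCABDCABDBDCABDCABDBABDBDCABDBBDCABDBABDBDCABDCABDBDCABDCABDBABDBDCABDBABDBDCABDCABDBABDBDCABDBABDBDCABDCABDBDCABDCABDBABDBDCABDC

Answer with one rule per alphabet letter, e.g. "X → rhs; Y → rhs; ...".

  step 2 ⇒ step 3: ABDBDCABDCABDCBDCABDB ⇒ ABD·BDC·A·BDC·A·BDB·ABD·BDC·A·BDB·ABD·BDC·A·BDB·BDC·A·BDB·ABD·BDC·A·BDC
    A ↦ ABD
    B ↦ BDC
    C ↦ BDB
    D ↦ A

A->ABD, B->BDC, C->BDB, D->A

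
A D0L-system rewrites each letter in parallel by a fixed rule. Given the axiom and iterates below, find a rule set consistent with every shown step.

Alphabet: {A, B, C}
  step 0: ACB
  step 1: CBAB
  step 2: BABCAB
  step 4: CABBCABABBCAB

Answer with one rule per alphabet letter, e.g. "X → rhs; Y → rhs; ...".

  step 1 ⇒ step 2: CBAB ⇒ B·AB·C·AB
    A ↦ C
    B ↦ AB
    C ↦ B

A->C, B->AB, C->B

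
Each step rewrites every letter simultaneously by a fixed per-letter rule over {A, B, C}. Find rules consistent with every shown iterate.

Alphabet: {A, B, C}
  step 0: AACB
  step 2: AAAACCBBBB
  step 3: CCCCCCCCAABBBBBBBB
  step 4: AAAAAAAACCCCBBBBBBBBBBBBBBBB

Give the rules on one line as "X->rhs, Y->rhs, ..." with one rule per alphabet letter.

  step 3 ⇒ step 4: CCCCCCCCAABBBBBBBB ⇒ A·A·A·A·A·A·A·A·CC·CC·BB·BB·BB·BB·BB·BB·BB·BB
    A ↦ CC
    B ↦ BB
    C ↦ A

A->CC, B->BB, C->A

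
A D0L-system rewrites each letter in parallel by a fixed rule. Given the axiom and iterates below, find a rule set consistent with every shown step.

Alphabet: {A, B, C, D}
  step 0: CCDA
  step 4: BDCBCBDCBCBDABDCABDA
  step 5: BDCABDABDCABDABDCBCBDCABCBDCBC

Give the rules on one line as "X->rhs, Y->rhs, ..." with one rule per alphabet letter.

A->BC, B->BD, C->A, D->C

  step 4 ⇒ step 5: BDCBCBDCBCBDABDCABDA ⇒ BD·C·A·BD·A·BD·C·A·BD·A·BD·C·BC·BD·C·A·BC·BD·C·BC
    A ↦ BC
    B ↦ BD
    C ↦ A
    D ↦ C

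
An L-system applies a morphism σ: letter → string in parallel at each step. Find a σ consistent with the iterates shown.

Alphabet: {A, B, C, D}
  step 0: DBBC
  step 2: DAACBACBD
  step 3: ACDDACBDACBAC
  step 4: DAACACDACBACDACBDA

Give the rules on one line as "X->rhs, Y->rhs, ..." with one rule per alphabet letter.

A->D, B->CB, C->A, D->AC

  step 3 ⇒ step 4: ACDDACBDACBAC ⇒ D·A·AC·AC·D·A·CB·AC·D·A·CB·D·A
    A ↦ D
    B ↦ CB
    C ↦ A
    D ↦ AC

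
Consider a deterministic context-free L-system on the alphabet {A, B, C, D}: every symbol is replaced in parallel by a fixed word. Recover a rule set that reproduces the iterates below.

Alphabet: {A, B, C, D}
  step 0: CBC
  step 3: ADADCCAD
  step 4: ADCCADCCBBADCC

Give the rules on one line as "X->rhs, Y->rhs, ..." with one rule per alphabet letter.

  step 3 ⇒ step 4: ADADCCAD ⇒ AD·CC·AD·CC·B·B·AD·CC
    A ↦ AD
    C ↦ B
    D ↦ CC
    B ↦ A  (constrained at step 0)

A->AD, B->A, C->B, D->CC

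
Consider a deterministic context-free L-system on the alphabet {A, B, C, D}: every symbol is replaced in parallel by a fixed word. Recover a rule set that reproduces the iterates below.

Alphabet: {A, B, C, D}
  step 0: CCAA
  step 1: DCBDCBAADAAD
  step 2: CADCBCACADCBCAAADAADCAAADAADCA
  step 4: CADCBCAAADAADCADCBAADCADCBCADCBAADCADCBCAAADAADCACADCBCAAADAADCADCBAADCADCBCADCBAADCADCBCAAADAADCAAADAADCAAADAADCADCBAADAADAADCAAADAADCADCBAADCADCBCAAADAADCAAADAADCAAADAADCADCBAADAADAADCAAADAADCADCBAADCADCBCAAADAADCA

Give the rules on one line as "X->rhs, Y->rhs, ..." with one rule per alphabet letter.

A->AAD, B->CA, C->DCB, D->CA

  step 1 ⇒ step 2: DCBDCBAADAAD ⇒ CA·DCB·CA·CA·DCB·CA·AAD·AAD·CA·AAD·AAD·CA
    A ↦ AAD
    B ↦ CA
    C ↦ DCB
    D ↦ CA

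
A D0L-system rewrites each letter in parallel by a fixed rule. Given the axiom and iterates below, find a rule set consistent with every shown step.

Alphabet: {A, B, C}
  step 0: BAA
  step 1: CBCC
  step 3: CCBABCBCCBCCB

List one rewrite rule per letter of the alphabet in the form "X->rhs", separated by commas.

  step 0 ⇒ step 1: BAA ⇒ CB·C·C
    A ↦ C
    B ↦ CB
    C ↦ AB  (constrained at step 1)

A->C, B->CB, C->AB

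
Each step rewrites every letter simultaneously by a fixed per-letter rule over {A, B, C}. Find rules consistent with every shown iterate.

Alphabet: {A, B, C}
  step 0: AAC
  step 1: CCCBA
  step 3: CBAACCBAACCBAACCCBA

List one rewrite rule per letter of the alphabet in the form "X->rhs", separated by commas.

  step 0 ⇒ step 1: AAC ⇒ C·C·CBA
    A ↦ C
    C ↦ CBA
    B ↦ A  (constrained at step 1)

A->C, B->A, C->CBA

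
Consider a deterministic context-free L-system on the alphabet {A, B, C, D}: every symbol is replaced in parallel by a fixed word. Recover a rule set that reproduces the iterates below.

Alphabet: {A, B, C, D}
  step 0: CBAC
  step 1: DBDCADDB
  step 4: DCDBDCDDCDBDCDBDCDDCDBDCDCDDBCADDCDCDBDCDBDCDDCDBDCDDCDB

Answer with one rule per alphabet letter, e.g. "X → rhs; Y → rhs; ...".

A->CAD, B->D, C->DB, D->DC

  step 0 ⇒ step 1: CBAC ⇒ DB·D·CAD·DB
    A ↦ CAD
    B ↦ D
    C ↦ DB
    D ↦ DC  (constrained at step 1)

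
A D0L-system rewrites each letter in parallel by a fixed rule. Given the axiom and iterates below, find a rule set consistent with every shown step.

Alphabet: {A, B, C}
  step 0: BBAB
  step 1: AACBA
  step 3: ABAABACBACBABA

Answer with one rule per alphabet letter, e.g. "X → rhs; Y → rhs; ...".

A->CB, B->A, C->AB

  step 0 ⇒ step 1: BBAB ⇒ A·A·CB·A
    A ↦ CB
    B ↦ A
    C ↦ AB  (constrained at step 1)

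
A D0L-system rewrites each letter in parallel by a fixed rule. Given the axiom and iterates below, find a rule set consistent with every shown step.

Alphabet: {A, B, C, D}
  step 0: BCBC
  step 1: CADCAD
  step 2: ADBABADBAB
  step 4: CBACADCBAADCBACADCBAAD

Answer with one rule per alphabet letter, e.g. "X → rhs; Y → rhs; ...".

A->BA, B->C, C->AD, D->B

  step 1 ⇒ step 2: CADCAD ⇒ AD·BA·B·AD·BA·B
    A ↦ BA
    C ↦ AD
    D ↦ B
  step 0 ⇒ step 1: BCBC ⇒ C·AD·C·AD
    B ↦ C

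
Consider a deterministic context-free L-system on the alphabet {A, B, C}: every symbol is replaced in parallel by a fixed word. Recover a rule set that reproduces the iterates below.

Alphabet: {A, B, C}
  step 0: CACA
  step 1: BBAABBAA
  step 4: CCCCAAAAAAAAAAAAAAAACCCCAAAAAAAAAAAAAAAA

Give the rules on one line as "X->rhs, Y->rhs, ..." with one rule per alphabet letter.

  step 0 ⇒ step 1: CACA ⇒ BB·AA·BB·AA
    A ↦ AA
    C ↦ BB
    B ↦ C  (constrained at step 1)

A->AA, B->C, C->BB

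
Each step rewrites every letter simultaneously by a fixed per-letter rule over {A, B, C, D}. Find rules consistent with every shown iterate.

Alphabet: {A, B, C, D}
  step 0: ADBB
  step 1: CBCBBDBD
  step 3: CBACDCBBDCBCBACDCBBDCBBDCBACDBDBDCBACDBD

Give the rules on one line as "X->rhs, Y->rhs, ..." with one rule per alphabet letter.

A->CB, B->BD, C->ACD, D->CB

  step 0 ⇒ step 1: ADBB ⇒ CB·CB·BD·BD
    A ↦ CB
    B ↦ BD
    D ↦ CB
    C ↦ ACD  (constrained at step 1)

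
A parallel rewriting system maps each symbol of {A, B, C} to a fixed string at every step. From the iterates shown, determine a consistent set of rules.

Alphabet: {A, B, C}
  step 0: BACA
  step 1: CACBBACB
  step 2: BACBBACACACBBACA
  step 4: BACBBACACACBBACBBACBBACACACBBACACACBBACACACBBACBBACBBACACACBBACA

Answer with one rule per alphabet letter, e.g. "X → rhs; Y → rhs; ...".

  step 1 ⇒ step 2: CACBBACB ⇒ BA·CB·BA·CA·CA·CB·BA·CA
    A ↦ CB
    B ↦ CA
    C ↦ BA

A->CB, B->CA, C->BA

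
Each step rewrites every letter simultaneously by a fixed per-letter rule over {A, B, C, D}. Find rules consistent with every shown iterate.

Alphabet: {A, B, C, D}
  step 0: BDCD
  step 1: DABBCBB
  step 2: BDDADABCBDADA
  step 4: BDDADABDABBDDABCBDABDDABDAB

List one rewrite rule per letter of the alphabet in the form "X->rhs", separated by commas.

  step 1 ⇒ step 2: DABBCBB ⇒ B·D·DA·DA·BCB·DA·DA
    A ↦ D
    B ↦ DA
    C ↦ BCB
    D ↦ B

A->D, B->DA, C->BCB, D->B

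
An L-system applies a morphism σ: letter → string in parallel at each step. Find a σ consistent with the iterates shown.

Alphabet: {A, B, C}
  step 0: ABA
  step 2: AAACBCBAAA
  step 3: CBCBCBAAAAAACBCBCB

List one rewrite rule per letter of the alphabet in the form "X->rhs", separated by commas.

A->CB, B->AA, C->A

  step 2 ⇒ step 3: AAACBCBAAA ⇒ CB·CB·CB·A·AA·A·AA·CB·CB·CB
    A ↦ CB
    B ↦ AA
    C ↦ A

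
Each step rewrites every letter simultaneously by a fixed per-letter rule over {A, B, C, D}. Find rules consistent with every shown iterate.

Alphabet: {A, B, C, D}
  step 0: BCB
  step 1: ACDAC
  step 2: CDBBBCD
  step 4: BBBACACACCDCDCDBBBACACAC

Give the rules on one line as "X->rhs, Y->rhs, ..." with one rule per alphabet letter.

A->C, B->AC, C->D, D->BBB

  step 1 ⇒ step 2: ACDAC ⇒ C·D·BBB·C·D
    A ↦ C
    C ↦ D
    D ↦ BBB
  step 0 ⇒ step 1: BCB ⇒ AC·D·AC
    B ↦ AC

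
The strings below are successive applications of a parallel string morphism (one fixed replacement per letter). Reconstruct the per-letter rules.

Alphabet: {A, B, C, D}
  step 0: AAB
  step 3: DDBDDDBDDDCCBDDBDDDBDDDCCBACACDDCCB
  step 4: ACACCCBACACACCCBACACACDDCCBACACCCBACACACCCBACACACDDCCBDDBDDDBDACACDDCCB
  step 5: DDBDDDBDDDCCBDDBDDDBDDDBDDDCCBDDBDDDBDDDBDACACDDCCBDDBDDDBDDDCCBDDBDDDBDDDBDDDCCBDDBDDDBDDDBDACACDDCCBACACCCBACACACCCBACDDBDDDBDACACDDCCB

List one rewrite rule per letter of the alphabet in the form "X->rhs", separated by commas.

  step 4 ⇒ step 5: ACACCCBACACACCCBACACACDDCCBACACCCBACACACCCBACACACDDCCBDDBDDDBDACACDDCCB ⇒ DDB·D·DDB·D·D·D·CCB·DDB·D·DDB·D·DDB·D·D·D·CCB·DDB·D·DDB·D·DDB·D·AC·AC·D·D·CCB·DDB·D·DDB·D·D·D·CCB·DDB·D·DDB·D·DDB·D·D·D·CCB·DDB·D·DDB·D·DDB·D·AC·AC·D·D·CCB·AC·AC·CCB·AC·AC·AC·CCB·AC·DDB·D·DDB·D·AC·AC·D·D·CCB
    A ↦ DDB
    B ↦ CCB
    C ↦ D
    D ↦ AC

A->DDB, B->CCB, C->D, D->AC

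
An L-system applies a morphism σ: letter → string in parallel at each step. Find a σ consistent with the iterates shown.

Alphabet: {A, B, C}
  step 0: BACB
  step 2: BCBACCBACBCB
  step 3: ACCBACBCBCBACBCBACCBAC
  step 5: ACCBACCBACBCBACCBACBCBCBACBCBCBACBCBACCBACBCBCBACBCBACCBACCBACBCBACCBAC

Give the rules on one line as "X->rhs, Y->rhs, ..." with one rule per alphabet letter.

  step 2 ⇒ step 3: BCBACCBACBCB ⇒ AC·CB·AC·B·CB·CB·AC·B·CB·AC·CB·AC
    A ↦ B
    B ↦ AC
    C ↦ CB

A->B, B->AC, C->CB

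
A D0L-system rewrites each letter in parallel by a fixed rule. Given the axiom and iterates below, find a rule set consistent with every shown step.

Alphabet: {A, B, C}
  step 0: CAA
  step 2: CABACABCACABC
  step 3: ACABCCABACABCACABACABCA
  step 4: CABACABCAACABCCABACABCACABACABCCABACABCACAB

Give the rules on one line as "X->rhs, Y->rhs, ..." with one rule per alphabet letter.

  step 3 ⇒ step 4: ACABCCABACABCACABACABCA ⇒ CAB·A·CAB·C·A·A·CAB·C·CAB·A·CAB·C·A·CAB·A·CAB·C·CAB·A·CAB·C·A·CAB
    A ↦ CAB
    B ↦ C
    C ↦ A

A->CAB, B->C, C->A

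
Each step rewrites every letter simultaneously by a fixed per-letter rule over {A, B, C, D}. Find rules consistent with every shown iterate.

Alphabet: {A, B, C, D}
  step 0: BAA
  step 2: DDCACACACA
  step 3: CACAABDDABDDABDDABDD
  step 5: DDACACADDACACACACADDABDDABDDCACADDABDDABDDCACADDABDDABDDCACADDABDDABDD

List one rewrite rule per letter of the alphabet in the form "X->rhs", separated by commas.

A->DD, B->A, C->AB, D->CA

  step 2 ⇒ step 3: DDCACACACA ⇒ CA·CA·AB·DD·AB·DD·AB·DD·AB·DD
    A ↦ DD
    C ↦ AB
    D ↦ CA
    B ↦ A  (constrained at step 0)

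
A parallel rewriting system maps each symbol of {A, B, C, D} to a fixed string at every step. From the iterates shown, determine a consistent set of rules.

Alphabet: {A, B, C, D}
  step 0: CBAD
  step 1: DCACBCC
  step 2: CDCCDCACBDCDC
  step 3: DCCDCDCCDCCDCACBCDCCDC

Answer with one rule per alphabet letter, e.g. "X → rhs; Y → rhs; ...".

  step 2 ⇒ step 3: CDCCDCACBDCDC ⇒ DC·C·DC·DC·C·DC·C·DC·ACB·C·DC·C·DC
    A ↦ C
    B ↦ ACB
    C ↦ DC
    D ↦ C

A->C, B->ACB, C->DC, D->C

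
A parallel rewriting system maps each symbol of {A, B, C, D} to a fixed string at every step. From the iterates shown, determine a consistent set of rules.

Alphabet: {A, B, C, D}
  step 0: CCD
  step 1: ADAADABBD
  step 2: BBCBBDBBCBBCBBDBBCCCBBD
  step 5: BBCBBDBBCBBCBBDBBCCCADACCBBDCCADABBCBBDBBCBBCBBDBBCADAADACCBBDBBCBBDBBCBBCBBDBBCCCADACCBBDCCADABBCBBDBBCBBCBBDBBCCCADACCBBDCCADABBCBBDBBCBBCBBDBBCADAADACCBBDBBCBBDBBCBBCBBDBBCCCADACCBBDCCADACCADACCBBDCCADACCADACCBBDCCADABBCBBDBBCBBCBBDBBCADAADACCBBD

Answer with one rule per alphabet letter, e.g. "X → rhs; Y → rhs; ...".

A->BBC, B->C, C->ADA, D->BBD

  step 1 ⇒ step 2: ADAADABBD ⇒ BBC·BBD·BBC·BBC·BBD·BBC·C·C·BBD
    A ↦ BBC
    B ↦ C
    D ↦ BBD
  step 0 ⇒ step 1: CCD ⇒ ADA·ADA·BBD
    C ↦ ADA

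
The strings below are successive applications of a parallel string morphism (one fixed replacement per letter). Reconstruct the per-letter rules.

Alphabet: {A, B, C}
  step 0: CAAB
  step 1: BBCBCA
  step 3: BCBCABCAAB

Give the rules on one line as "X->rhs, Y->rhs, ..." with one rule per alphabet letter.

  step 0 ⇒ step 1: CAAB ⇒ B·BC·BC·A
    A ↦ BC
    B ↦ A
    C ↦ B

A->BC, B->A, C->B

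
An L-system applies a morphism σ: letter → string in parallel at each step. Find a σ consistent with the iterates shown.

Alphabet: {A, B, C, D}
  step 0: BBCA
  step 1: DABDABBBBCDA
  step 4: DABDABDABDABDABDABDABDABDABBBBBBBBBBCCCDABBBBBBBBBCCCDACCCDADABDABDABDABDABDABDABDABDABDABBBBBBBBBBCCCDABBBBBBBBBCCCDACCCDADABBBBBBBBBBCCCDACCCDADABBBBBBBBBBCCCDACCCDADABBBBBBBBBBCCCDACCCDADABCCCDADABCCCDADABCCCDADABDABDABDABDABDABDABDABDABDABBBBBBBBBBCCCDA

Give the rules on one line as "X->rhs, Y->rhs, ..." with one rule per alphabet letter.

A->CDA, B->DAB, C->BBB, D->CC

  step 0 ⇒ step 1: BBCA ⇒ DAB·DAB·BBB·CDA
    A ↦ CDA
    B ↦ DAB
    C ↦ BBB
    D ↦ CC  (constrained at step 1)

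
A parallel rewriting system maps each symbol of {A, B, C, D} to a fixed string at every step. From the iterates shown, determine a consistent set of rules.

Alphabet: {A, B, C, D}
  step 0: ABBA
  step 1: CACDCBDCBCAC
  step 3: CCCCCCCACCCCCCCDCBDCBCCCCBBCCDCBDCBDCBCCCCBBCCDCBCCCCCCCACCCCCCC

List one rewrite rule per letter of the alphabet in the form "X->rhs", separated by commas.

  step 0 ⇒ step 1: ABBA ⇒ CAC·DCB·DCB·CAC
    A ↦ CAC
    B ↦ DCB
    C ↦ CC  (constrained at step 1)
    D ↦ BB  (constrained at step 1)

A->CAC, B->DCB, C->CC, D->BB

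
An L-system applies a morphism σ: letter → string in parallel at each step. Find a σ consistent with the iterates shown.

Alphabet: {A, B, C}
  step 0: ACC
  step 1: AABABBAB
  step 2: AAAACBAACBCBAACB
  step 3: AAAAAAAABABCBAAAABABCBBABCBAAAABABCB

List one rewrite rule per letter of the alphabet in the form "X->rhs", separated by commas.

  step 2 ⇒ step 3: AAAACBAACBCBAACB ⇒ AA·AA·AA·AA·BAB·CB·AA·AA·BAB·CB·BAB·CB·AA·AA·BAB·CB
    A ↦ AA
    B ↦ CB
    C ↦ BAB

A->AA, B->CB, C->BAB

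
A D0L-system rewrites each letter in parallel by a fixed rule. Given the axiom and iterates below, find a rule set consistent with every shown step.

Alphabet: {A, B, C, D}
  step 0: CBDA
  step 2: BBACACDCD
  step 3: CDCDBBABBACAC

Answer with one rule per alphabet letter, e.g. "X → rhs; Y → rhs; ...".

A->BB, B->CD, C->A, D->C

  step 2 ⇒ step 3: BBACACDCD ⇒ CD·CD·BB·A·BB·A·C·A·C
    A ↦ BB
    B ↦ CD
    C ↦ A
    D ↦ C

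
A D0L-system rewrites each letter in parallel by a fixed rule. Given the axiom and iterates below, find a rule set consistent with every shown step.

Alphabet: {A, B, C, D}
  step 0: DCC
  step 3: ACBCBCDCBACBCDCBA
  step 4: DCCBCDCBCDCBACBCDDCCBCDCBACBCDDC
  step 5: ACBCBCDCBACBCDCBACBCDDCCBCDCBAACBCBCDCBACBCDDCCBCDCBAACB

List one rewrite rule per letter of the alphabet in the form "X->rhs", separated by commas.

A->DC, B->CD, C->CB, D->A

  step 4 ⇒ step 5: DCCBCDCBCDCBACBCDDCCBCDCBACBCDDC ⇒ A·CB·CB·CD·CB·A·CB·CD·CB·A·CB·CD·DC·CB·CD·CB·A·A·CB·CB·CD·CB·A·CB·CD·DC·CB·CD·CB·A·A·CB
    A ↦ DC
    B ↦ CD
    C ↦ CB
    D ↦ A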